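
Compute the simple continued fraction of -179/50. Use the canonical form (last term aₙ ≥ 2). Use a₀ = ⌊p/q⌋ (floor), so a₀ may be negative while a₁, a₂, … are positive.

[-4; 2, 2, 1, 1, 1, 2]

-179 = -4·50 + 21
50 = 2·21 + 8
21 = 2·8 + 5
8 = 1·5 + 3
5 = 1·3 + 2
3 = 1·2 + 1
2 = 2·1 + 0  (stop)
So -179/50 = [-4; 2, 2, 1, 1, 1, 2].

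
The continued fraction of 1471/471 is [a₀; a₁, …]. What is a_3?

3

1471 = 3·471 + 58   →  a_0 = 3
471 = 8·58 + 7   →  a_1 = 8
58 = 8·7 + 2   →  a_2 = 8
7 = 3·2 + 1   →  a_3 = 3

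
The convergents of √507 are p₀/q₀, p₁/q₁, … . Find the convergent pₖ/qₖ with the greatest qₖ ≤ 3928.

√507 = [22; 1, 1, 14, 1, 1, 44, …] (period length 6).
Convergents:
  p_0/q_0 = 22/1
  p_1/q_1 = 23/1
  p_2/q_2 = 45/2
  p_3/q_3 = 653/29
  p_4/q_4 = 698/31
  p_5/q_5 = 1351/60
  p_6/q_6 = 60142/2671
  p_7/q_7 = 61493/2731
  p_8/q_8 = 121635/5402
q_7 = 2731 ≤ 3928 < 5402 = q_8, so the answer is 61493/2731.

61493/2731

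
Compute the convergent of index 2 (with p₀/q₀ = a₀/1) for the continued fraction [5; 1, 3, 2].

Using pₖ = aₖpₖ₋₁ + pₖ₋₂, qₖ = aₖqₖ₋₁ + qₖ₋₂ (with p₋₁=1, p₋₂=0, q₋₁=0, q₋₂=1):
  k=0: a=5, p=5, q=1
  k=1: a=1, p=6, q=1
  k=2: a=3, p=23, q=4

23/4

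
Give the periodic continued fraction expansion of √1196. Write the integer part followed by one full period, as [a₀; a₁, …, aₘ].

[34; 1, 1, 2, 1, 1, 68]

a₀ = ⌊√1196⌋ = 34.
With m₀=0, d₀=1 and mₖ₊₁ = dₖaₖ − mₖ, dₖ₊₁ = (n − mₖ₊₁²)/dₖ, aₖ₊₁ = ⌊(a₀+mₖ₊₁)/dₖ₊₁⌋:
  k=1: m=34, d=40, a=1
  k=2: m=6, d=29, a=1
  k=3: m=23, d=23, a=2
  k=4: m=23, d=29, a=1
  k=5: m=6, d=40, a=1
  k=6: m=34, d=1, a=68
d=1 and a=2a₀=68 at k=6, so the next step gives (m, d) = (34, 40) again — its k=1 value — and the period has length 6.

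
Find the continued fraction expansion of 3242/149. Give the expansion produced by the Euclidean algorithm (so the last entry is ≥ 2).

3242 = 21×149 + 113
149 = 1×113 + 36
113 = 3×36 + 5
36 = 7×5 + 1
5 = 5×1 + 0  (stop)
So 3242/149 = [21; 1, 3, 7, 5].

[21; 1, 3, 7, 5]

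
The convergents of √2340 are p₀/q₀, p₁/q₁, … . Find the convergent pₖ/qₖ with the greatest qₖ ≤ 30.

387/8

√2340 = [48; 2, 1, 2, 10, 2, 1, 2, 96, …] (period length 8).
Convergents:
  p_0/q_0 = 48/1
  p_1/q_1 = 97/2
  p_2/q_2 = 145/3
  p_3/q_3 = 387/8
  p_4/q_4 = 4015/83
q_3 = 8 ≤ 30 < 83 = q_4, so the answer is 387/8.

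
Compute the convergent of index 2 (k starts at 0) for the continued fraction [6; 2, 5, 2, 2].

Using pₖ = aₖpₖ₋₁ + pₖ₋₂, qₖ = aₖqₖ₋₁ + qₖ₋₂ (with p₋₁=1, p₋₂=0, q₋₁=0, q₋₂=1):
  k=0: a=6, p=6, q=1
  k=1: a=2, p=13, q=2
  k=2: a=5, p=71, q=11

71/11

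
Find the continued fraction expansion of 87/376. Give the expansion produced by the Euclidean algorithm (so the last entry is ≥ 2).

[0; 4, 3, 9, 3]

87 = 0·376 + 87
376 = 4·87 + 28
87 = 3·28 + 3
28 = 9·3 + 1
3 = 3·1 + 0  (stop)
So 87/376 = [0; 4, 3, 9, 3].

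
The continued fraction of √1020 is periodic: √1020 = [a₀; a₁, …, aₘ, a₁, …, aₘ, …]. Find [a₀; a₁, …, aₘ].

[31; 1, 14, 1, 62]

a₀ = ⌊√1020⌋ = 31.
With m₀=0, d₀=1 and mₖ₊₁ = dₖaₖ − mₖ, dₖ₊₁ = (n − mₖ₊₁²)/dₖ, aₖ₊₁ = ⌊(a₀+mₖ₊₁)/dₖ₊₁⌋:
  k=1: m=31, d=59, a=1
  k=2: m=28, d=4, a=14
  k=3: m=28, d=59, a=1
  k=4: m=31, d=1, a=62
d=1 and a=2a₀=62 at k=4, so the next step gives (m, d) = (31, 59) again — its k=1 value — and the period has length 4.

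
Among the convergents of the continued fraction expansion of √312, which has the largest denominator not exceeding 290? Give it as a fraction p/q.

√312 = [17; 1, 1, 1, 34, …] (period length 4).
Convergents:
  p_0/q_0 = 17/1
  p_1/q_1 = 18/1
  p_2/q_2 = 35/2
  p_3/q_3 = 53/3
  p_4/q_4 = 1837/104
  p_5/q_5 = 1890/107
  p_6/q_6 = 3727/211
  p_7/q_7 = 5617/318
q_6 = 211 ≤ 290 < 318 = q_7, so the answer is 3727/211.

3727/211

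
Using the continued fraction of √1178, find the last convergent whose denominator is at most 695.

√1178 = [34; 3, 9, 2, 9, 3, 68, …] (period length 6).
Convergents:
  p_0/q_0 = 34/1
  p_1/q_1 = 103/3
  p_2/q_2 = 961/28
  p_3/q_3 = 2025/59
  p_4/q_4 = 19186/559
  p_5/q_5 = 59583/1736
q_4 = 559 ≤ 695 < 1736 = q_5, so the answer is 19186/559.

19186/559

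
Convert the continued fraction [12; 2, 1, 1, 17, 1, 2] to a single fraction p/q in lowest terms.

Using pₖ = aₖpₖ₋₁ + pₖ₋₂ and qₖ = aₖqₖ₋₁ + qₖ₋₂:
  k=0: a=12, p=12, q=1
  k=1: a=2, p=25, q=2
  k=2: a=1, p=37, q=3
  k=3: a=1, p=62, q=5
  k=4: a=17, p=1091, q=88
  k=5: a=1, p=1153, q=93
  k=6: a=2, p=3397, q=274

3397/274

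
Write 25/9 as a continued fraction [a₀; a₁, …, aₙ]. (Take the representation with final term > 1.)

[2; 1, 3, 2]

25 = 2*9 + 7
9 = 1*7 + 2
7 = 3*2 + 1
2 = 2*1 + 0  (stop)
So 25/9 = [2; 1, 3, 2].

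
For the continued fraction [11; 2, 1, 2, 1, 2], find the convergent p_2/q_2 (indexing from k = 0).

Using pₖ = aₖpₖ₋₁ + pₖ₋₂, qₖ = aₖqₖ₋₁ + qₖ₋₂ (with p₋₁=1, p₋₂=0, q₋₁=0, q₋₂=1):
  k=0: a=11, p=11, q=1
  k=1: a=2, p=23, q=2
  k=2: a=1, p=34, q=3

34/3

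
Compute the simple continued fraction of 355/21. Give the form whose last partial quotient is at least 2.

355 = 16·21 + 19
21 = 1·19 + 2
19 = 9·2 + 1
2 = 2·1 + 0  (stop)
So 355/21 = [16; 1, 9, 2].

[16; 1, 9, 2]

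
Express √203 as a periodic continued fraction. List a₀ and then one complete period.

a₀ = ⌊√203⌋ = 14.
With m₀=0, d₀=1 and mₖ₊₁ = dₖaₖ − mₖ, dₖ₊₁ = (n − mₖ₊₁²)/dₖ, aₖ₊₁ = ⌊(a₀+mₖ₊₁)/dₖ₊₁⌋:
  k=1: m=14, d=7, a=4
  k=2: m=14, d=1, a=28
d=1 and a=2a₀=28 at k=2, so the next step gives (m, d) = (14, 7) again — its k=1 value — and the period has length 2.

[14; 4, 28]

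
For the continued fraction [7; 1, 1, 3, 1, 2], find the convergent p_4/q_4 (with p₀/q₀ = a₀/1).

Using pₖ = aₖpₖ₋₁ + pₖ₋₂, qₖ = aₖqₖ₋₁ + qₖ₋₂ (with p₋₁=1, p₋₂=0, q₋₁=0, q₋₂=1):
  k=0: a=7, p=7, q=1
  k=1: a=1, p=8, q=1
  k=2: a=1, p=15, q=2
  k=3: a=3, p=53, q=7
  k=4: a=1, p=68, q=9

68/9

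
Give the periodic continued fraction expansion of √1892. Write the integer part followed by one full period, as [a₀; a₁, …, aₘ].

a₀ = ⌊√1892⌋ = 43.

[43; 2, 86]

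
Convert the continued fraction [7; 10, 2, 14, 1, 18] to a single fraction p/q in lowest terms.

43665/6154

Using pₖ = aₖpₖ₋₁ + pₖ₋₂ and qₖ = aₖqₖ₋₁ + qₖ₋₂:
  k=0: a=7, p=7, q=1
  k=1: a=10, p=71, q=10
  k=2: a=2, p=149, q=21
  k=3: a=14, p=2157, q=304
  k=4: a=1, p=2306, q=325
  k=5: a=18, p=43665, q=6154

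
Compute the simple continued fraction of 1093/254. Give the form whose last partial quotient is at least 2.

1093 = 4·254 + 77
254 = 3·77 + 23
77 = 3·23 + 8
23 = 2·8 + 7
8 = 1·7 + 1
7 = 7·1 + 0  (stop)
So 1093/254 = [4; 3, 3, 2, 1, 7].

[4; 3, 3, 2, 1, 7]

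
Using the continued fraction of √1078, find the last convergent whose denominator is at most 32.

√1078 = [32; 1, 4, 1, 64, …] (period length 4).
Convergents:
  p_0/q_0 = 32/1
  p_1/q_1 = 33/1
  p_2/q_2 = 164/5
  p_3/q_3 = 197/6
  p_4/q_4 = 12772/389
q_3 = 6 ≤ 32 < 389 = q_4, so the answer is 197/6.

197/6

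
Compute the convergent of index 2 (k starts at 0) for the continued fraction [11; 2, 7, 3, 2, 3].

172/15

Using pₖ = aₖpₖ₋₁ + pₖ₋₂, qₖ = aₖqₖ₋₁ + qₖ₋₂ (with p₋₁=1, p₋₂=0, q₋₁=0, q₋₂=1):
  k=0: a=11, p=11, q=1
  k=1: a=2, p=23, q=2
  k=2: a=7, p=172, q=15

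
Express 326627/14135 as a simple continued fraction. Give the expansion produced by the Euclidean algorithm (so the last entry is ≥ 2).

326627 = 23×14135 + 1522
14135 = 9×1522 + 437
1522 = 3×437 + 211
437 = 2×211 + 15
211 = 14×15 + 1
15 = 15×1 + 0  (stop)
So 326627/14135 = [23; 9, 3, 2, 14, 15].

[23; 9, 3, 2, 14, 15]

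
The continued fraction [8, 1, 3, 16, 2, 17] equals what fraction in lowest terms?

20510/2343

Fold from the inside: start with 17/1.
  2 + 1/17 = 35/17
  16 + 17/35 = 577/35
  3 + 35/577 = 1766/577
  1 + 577/1766 = 2343/1766
  8 + 1766/2343 = 20510/2343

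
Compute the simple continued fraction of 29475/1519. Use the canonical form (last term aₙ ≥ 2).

[19; 2, 2, 9, 10, 1, 2]

29475 = 19*1519 + 614
1519 = 2*614 + 291
614 = 2*291 + 32
291 = 9*32 + 3
32 = 10*3 + 2
3 = 1*2 + 1
2 = 2*1 + 0  (stop)
So 29475/1519 = [19; 2, 2, 9, 10, 1, 2].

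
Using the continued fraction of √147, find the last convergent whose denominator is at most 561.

2340/193

√147 = [12; 8, 24, …] (period length 2).
Convergents:
  p_0/q_0 = 12/1
  p_1/q_1 = 97/8
  p_2/q_2 = 2340/193
  p_3/q_3 = 18817/1552
q_2 = 193 ≤ 561 < 1552 = q_3, so the answer is 2340/193.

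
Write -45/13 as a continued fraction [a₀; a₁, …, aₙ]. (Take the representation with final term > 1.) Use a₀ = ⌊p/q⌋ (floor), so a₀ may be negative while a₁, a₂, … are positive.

-45 = -4*13 + 7
13 = 1*7 + 6
7 = 1*6 + 1
6 = 6*1 + 0  (stop)
So -45/13 = [-4; 1, 1, 6].

[-4; 1, 1, 6]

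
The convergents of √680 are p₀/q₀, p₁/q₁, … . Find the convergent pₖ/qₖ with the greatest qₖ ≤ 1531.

17654/677

√680 = [26; 13, 52, …] (period length 2).
Convergents:
  p_0/q_0 = 26/1
  p_1/q_1 = 339/13
  p_2/q_2 = 17654/677
  p_3/q_3 = 229841/8814
q_2 = 677 ≤ 1531 < 8814 = q_3, so the answer is 17654/677.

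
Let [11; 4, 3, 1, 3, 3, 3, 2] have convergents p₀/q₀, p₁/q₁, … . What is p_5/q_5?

2348/209

Using pₖ = aₖpₖ₋₁ + pₖ₋₂, qₖ = aₖqₖ₋₁ + qₖ₋₂ (with p₋₁=1, p₋₂=0, q₋₁=0, q₋₂=1):
  k=0: a=11, p=11, q=1
  k=1: a=4, p=45, q=4
  k=2: a=3, p=146, q=13
  k=3: a=1, p=191, q=17
  k=4: a=3, p=719, q=64
  k=5: a=3, p=2348, q=209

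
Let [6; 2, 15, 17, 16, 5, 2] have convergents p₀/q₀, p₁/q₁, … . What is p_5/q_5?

278835/43004

Using pₖ = aₖpₖ₋₁ + pₖ₋₂, qₖ = aₖqₖ₋₁ + qₖ₋₂ (with p₋₁=1, p₋₂=0, q₋₁=0, q₋₂=1):
  k=0: a=6, p=6, q=1
  k=1: a=2, p=13, q=2
  k=2: a=15, p=201, q=31
  k=3: a=17, p=3430, q=529
  k=4: a=16, p=55081, q=8495
  k=5: a=5, p=278835, q=43004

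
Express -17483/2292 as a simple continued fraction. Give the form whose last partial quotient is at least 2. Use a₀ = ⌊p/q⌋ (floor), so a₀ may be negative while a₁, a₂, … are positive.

-17483 = -8·2292 + 853
2292 = 2·853 + 586
853 = 1·586 + 267
586 = 2·267 + 52
267 = 5·52 + 7
52 = 7·7 + 3
7 = 2·3 + 1
3 = 3·1 + 0  (stop)
So -17483/2292 = [-8; 2, 1, 2, 5, 7, 2, 3].

[-8; 2, 1, 2, 5, 7, 2, 3]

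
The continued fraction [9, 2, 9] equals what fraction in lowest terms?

Fold from the inside: start with 9/1.
  2 + 1/9 = 19/9
  9 + 9/19 = 180/19

180/19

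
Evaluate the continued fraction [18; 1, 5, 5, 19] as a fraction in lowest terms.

11209/595

Using pₖ = aₖpₖ₋₁ + pₖ₋₂ and qₖ = aₖqₖ₋₁ + qₖ₋₂:
  k=0: a=18, p=18, q=1
  k=1: a=1, p=19, q=1
  k=2: a=5, p=113, q=6
  k=3: a=5, p=584, q=31
  k=4: a=19, p=11209, q=595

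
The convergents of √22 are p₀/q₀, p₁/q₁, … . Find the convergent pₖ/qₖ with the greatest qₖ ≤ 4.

14/3

√22 = [4; 1, 2, 4, 2, 1, 8, …] (period length 6).
Convergents:
  p_0/q_0 = 4/1
  p_1/q_1 = 5/1
  p_2/q_2 = 14/3
  p_3/q_3 = 61/13
q_2 = 3 ≤ 4 < 13 = q_3, so the answer is 14/3.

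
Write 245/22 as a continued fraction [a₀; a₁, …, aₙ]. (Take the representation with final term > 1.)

[11; 7, 3]

245 = 11*22 + 3
22 = 7*3 + 1
3 = 3*1 + 0  (stop)
So 245/22 = [11; 7, 3].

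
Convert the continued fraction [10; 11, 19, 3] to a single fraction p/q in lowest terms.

6468/641

Using pₖ = aₖpₖ₋₁ + pₖ₋₂ and qₖ = aₖqₖ₋₁ + qₖ₋₂:
  k=0: a=10, p=10, q=1
  k=1: a=11, p=111, q=11
  k=2: a=19, p=2119, q=210
  k=3: a=3, p=6468, q=641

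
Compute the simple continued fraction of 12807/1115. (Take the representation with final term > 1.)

12807 = 11*1115 + 542
1115 = 2*542 + 31
542 = 17*31 + 15
31 = 2*15 + 1
15 = 15*1 + 0  (stop)
So 12807/1115 = [11; 2, 17, 2, 15].

[11; 2, 17, 2, 15]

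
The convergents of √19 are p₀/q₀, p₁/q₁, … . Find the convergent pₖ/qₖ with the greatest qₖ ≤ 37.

61/14

√19 = [4; 2, 1, 3, 1, 2, 8, …] (period length 6).
Convergents:
  p_0/q_0 = 4/1
  p_1/q_1 = 9/2
  p_2/q_2 = 13/3
  p_3/q_3 = 48/11
  p_4/q_4 = 61/14
  p_5/q_5 = 170/39
q_4 = 14 ≤ 37 < 39 = q_5, so the answer is 61/14.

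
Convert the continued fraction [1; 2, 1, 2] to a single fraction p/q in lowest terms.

Fold from the inside: start with 2/1.
  1 + 1/2 = 3/2
  2 + 2/3 = 8/3
  1 + 3/8 = 11/8

11/8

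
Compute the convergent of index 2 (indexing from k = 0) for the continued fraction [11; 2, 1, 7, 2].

Using pₖ = aₖpₖ₋₁ + pₖ₋₂, qₖ = aₖqₖ₋₁ + qₖ₋₂ (with p₋₁=1, p₋₂=0, q₋₁=0, q₋₂=1):
  k=0: a=11, p=11, q=1
  k=1: a=2, p=23, q=2
  k=2: a=1, p=34, q=3

34/3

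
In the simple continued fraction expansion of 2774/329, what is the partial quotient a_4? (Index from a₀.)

2

2774 = 8·329 + 142   →  a_0 = 8
329 = 2·142 + 45   →  a_1 = 2
142 = 3·45 + 7   →  a_2 = 3
45 = 6·7 + 3   →  a_3 = 6
7 = 2·3 + 1   →  a_4 = 2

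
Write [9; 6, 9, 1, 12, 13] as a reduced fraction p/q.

Using pₖ = aₖpₖ₋₁ + pₖ₋₂ and qₖ = aₖqₖ₋₁ + qₖ₋₂:
  k=0: a=9, p=9, q=1
  k=1: a=6, p=55, q=6
  k=2: a=9, p=504, q=55
  k=3: a=1, p=559, q=61
  k=4: a=12, p=7212, q=787
  k=5: a=13, p=94315, q=10292

94315/10292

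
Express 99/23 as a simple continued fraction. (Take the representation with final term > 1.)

[4; 3, 3, 2]

99 = 4·23 + 7
23 = 3·7 + 2
7 = 3·2 + 1
2 = 2·1 + 0  (stop)
So 99/23 = [4; 3, 3, 2].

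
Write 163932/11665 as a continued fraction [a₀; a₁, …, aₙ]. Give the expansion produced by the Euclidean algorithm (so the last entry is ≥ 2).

163932 = 14·11665 + 622
11665 = 18·622 + 469
622 = 1·469 + 153
469 = 3·153 + 10
153 = 15·10 + 3
10 = 3·3 + 1
3 = 3·1 + 0  (stop)
So 163932/11665 = [14; 18, 1, 3, 15, 3, 3].

[14; 18, 1, 3, 15, 3, 3]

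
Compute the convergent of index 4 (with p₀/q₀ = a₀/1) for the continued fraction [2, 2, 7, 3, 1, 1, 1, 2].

Using pₖ = aₖpₖ₋₁ + pₖ₋₂, qₖ = aₖqₖ₋₁ + qₖ₋₂ (with p₋₁=1, p₋₂=0, q₋₁=0, q₋₂=1):
  k=0: a=2, p=2, q=1
  k=1: a=2, p=5, q=2
  k=2: a=7, p=37, q=15
  k=3: a=3, p=116, q=47
  k=4: a=1, p=153, q=62

153/62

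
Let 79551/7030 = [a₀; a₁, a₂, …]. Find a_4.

3

79551 = 11·7030 + 2221   →  a_0 = 11
7030 = 3·2221 + 367   →  a_1 = 3
2221 = 6·367 + 19   →  a_2 = 6
367 = 19·19 + 6   →  a_3 = 19
19 = 3·6 + 1   →  a_4 = 3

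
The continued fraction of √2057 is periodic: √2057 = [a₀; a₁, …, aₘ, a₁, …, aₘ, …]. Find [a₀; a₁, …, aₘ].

a₀ = ⌊√2057⌋ = 45.
With m₀=0, d₀=1 and mₖ₊₁ = dₖaₖ − mₖ, dₖ₊₁ = (n − mₖ₊₁²)/dₖ, aₖ₊₁ = ⌊(a₀+mₖ₊₁)/dₖ₊₁⌋:
  k=1: m=45, d=32, a=2
  k=2: m=19, d=53, a=1
  k=3: m=34, d=17, a=4
  k=4: m=34, d=53, a=1
  k=5: m=19, d=32, a=2
  k=6: m=45, d=1, a=90
d=1 and a=2a₀=90 at k=6, so the next step gives (m, d) = (45, 32) again — its k=1 value — and the period has length 6.

[45; 2, 1, 4, 1, 2, 90]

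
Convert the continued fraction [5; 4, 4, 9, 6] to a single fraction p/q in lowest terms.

Using pₖ = aₖpₖ₋₁ + pₖ₋₂ and qₖ = aₖqₖ₋₁ + qₖ₋₂:
  k=0: a=5, p=5, q=1
  k=1: a=4, p=21, q=4
  k=2: a=4, p=89, q=17
  k=3: a=9, p=822, q=157
  k=4: a=6, p=5021, q=959

5021/959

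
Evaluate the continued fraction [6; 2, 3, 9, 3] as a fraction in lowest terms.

1299/202

Fold from the inside: start with 3/1.
  9 + 1/3 = 28/3
  3 + 3/28 = 87/28
  2 + 28/87 = 202/87
  6 + 87/202 = 1299/202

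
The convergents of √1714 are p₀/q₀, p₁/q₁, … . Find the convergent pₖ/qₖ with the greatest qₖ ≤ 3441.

√1714 = [41; 2, 2, 82, …] (period length 3).
Convergents:
  p_0/q_0 = 41/1
  p_1/q_1 = 83/2
  p_2/q_2 = 207/5
  p_3/q_3 = 17057/412
  p_4/q_4 = 34321/829
  p_5/q_5 = 85699/2070
  p_6/q_6 = 7061639/170569
q_5 = 2070 ≤ 3441 < 170569 = q_6, so the answer is 85699/2070.

85699/2070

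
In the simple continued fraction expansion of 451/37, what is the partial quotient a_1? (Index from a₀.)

5

451 = 12·37 + 7   →  a_0 = 12
37 = 5·7 + 2   →  a_1 = 5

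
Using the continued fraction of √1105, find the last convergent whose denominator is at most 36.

√1105 = [33; 4, 7, 7, 4, 66, …] (period length 5).
Convergents:
  p_0/q_0 = 33/1
  p_1/q_1 = 133/4
  p_2/q_2 = 964/29
  p_3/q_3 = 6881/207
q_2 = 29 ≤ 36 < 207 = q_3, so the answer is 964/29.

964/29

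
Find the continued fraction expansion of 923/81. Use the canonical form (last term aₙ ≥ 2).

[11; 2, 1, 1, 7, 2]

923 = 11*81 + 32
81 = 2*32 + 17
32 = 1*17 + 15
17 = 1*15 + 2
15 = 7*2 + 1
2 = 2*1 + 0  (stop)
So 923/81 = [11; 2, 1, 1, 7, 2].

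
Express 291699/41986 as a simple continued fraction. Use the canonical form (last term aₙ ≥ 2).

291699 = 6*41986 + 39783
41986 = 1*39783 + 2203
39783 = 18*2203 + 129
2203 = 17*129 + 10
129 = 12*10 + 9
10 = 1*9 + 1
9 = 9*1 + 0  (stop)
So 291699/41986 = [6; 1, 18, 17, 12, 1, 9].

[6; 1, 18, 17, 12, 1, 9]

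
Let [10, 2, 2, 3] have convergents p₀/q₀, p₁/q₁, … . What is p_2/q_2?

Using pₖ = aₖpₖ₋₁ + pₖ₋₂, qₖ = aₖqₖ₋₁ + qₖ₋₂ (with p₋₁=1, p₋₂=0, q₋₁=0, q₋₂=1):
  k=0: a=10, p=10, q=1
  k=1: a=2, p=21, q=2
  k=2: a=2, p=52, q=5

52/5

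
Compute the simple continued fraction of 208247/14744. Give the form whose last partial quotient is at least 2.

[14; 8, 19, 13, 1, 2, 2]

208247 = 14·14744 + 1831
14744 = 8·1831 + 96
1831 = 19·96 + 7
96 = 13·7 + 5
7 = 1·5 + 2
5 = 2·2 + 1
2 = 2·1 + 0  (stop)
So 208247/14744 = [14; 8, 19, 13, 1, 2, 2].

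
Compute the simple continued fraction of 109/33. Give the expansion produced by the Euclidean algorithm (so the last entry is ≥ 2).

109 = 3×33 + 10
33 = 3×10 + 3
10 = 3×3 + 1
3 = 3×1 + 0  (stop)
So 109/33 = [3; 3, 3, 3].

[3; 3, 3, 3]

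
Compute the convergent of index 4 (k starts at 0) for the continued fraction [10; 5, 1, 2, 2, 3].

407/40

Using pₖ = aₖpₖ₋₁ + pₖ₋₂, qₖ = aₖqₖ₋₁ + qₖ₋₂ (with p₋₁=1, p₋₂=0, q₋₁=0, q₋₂=1):
  k=0: a=10, p=10, q=1
  k=1: a=5, p=51, q=5
  k=2: a=1, p=61, q=6
  k=3: a=2, p=173, q=17
  k=4: a=2, p=407, q=40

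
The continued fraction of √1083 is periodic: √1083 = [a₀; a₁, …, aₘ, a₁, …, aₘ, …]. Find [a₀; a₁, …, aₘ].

a₀ = ⌊√1083⌋ = 32.
With m₀=0, d₀=1 and mₖ₊₁ = dₖaₖ − mₖ, dₖ₊₁ = (n − mₖ₊₁²)/dₖ, aₖ₊₁ = ⌊(a₀+mₖ₊₁)/dₖ₊₁⌋:
  k=1: m=32, d=59, a=1
  k=2: m=27, d=6, a=9
  k=3: m=27, d=59, a=1
  k=4: m=32, d=1, a=64
d=1 and a=2a₀=64 at k=4, so the next step gives (m, d) = (32, 59) again — its k=1 value — and the period has length 4.

[32; 1, 9, 1, 64]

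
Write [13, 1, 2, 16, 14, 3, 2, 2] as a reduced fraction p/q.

Using pₖ = aₖpₖ₋₁ + pₖ₋₂ and qₖ = aₖqₖ₋₁ + qₖ₋₂:
  k=0: a=13, p=13, q=1
  k=1: a=1, p=14, q=1
  k=2: a=2, p=41, q=3
  k=3: a=16, p=670, q=49
  k=4: a=14, p=9421, q=689
  k=5: a=3, p=28933, q=2116
  k=6: a=2, p=67287, q=4921
  k=7: a=2, p=163507, q=11958

163507/11958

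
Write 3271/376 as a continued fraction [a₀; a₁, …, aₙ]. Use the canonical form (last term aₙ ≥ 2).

[8; 1, 2, 3, 18, 2]

3271 = 8×376 + 263
376 = 1×263 + 113
263 = 2×113 + 37
113 = 3×37 + 2
37 = 18×2 + 1
2 = 2×1 + 0  (stop)
So 3271/376 = [8; 1, 2, 3, 18, 2].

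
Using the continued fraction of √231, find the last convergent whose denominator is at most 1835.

√231 = [15; 5, 30, …] (period length 2).
Convergents:
  p_0/q_0 = 15/1
  p_1/q_1 = 76/5
  p_2/q_2 = 2295/151
  p_3/q_3 = 11551/760
  p_4/q_4 = 348825/22951
q_3 = 760 ≤ 1835 < 22951 = q_4, so the answer is 11551/760.

11551/760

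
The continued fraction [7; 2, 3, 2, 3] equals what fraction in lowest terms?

409/55

Using pₖ = aₖpₖ₋₁ + pₖ₋₂ and qₖ = aₖqₖ₋₁ + qₖ₋₂:
  k=0: a=7, p=7, q=1
  k=1: a=2, p=15, q=2
  k=2: a=3, p=52, q=7
  k=3: a=2, p=119, q=16
  k=4: a=3, p=409, q=55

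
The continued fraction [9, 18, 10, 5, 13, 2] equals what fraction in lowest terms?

Fold from the inside: start with 2/1.
  13 + 1/2 = 27/2
  5 + 2/27 = 137/27
  10 + 27/137 = 1397/137
  18 + 137/1397 = 25283/1397
  9 + 1397/25283 = 228944/25283

228944/25283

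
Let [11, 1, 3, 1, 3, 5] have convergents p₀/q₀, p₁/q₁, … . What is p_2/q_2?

Using pₖ = aₖpₖ₋₁ + pₖ₋₂, qₖ = aₖqₖ₋₁ + qₖ₋₂ (with p₋₁=1, p₋₂=0, q₋₁=0, q₋₂=1):
  k=0: a=11, p=11, q=1
  k=1: a=1, p=12, q=1
  k=2: a=3, p=47, q=4

47/4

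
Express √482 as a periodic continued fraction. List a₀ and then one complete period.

a₀ = ⌊√482⌋ = 21.
With m₀=0, d₀=1 and mₖ₊₁ = dₖaₖ − mₖ, dₖ₊₁ = (n − mₖ₊₁²)/dₖ, aₖ₊₁ = ⌊(a₀+mₖ₊₁)/dₖ₊₁⌋:
  k=1: m=21, d=41, a=1
  k=2: m=20, d=2, a=20
  k=3: m=20, d=41, a=1
  k=4: m=21, d=1, a=42
d=1 and a=2a₀=42 at k=4, so the next step gives (m, d) = (21, 41) again — its k=1 value — and the period has length 4.

[21; 1, 20, 1, 42]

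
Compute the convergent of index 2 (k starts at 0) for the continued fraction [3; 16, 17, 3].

Using pₖ = aₖpₖ₋₁ + pₖ₋₂, qₖ = aₖqₖ₋₁ + qₖ₋₂ (with p₋₁=1, p₋₂=0, q₋₁=0, q₋₂=1):
  k=0: a=3, p=3, q=1
  k=1: a=16, p=49, q=16
  k=2: a=17, p=836, q=273

836/273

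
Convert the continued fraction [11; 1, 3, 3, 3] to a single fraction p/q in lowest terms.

506/43

Fold from the inside: start with 3/1.
  3 + 1/3 = 10/3
  3 + 3/10 = 33/10
  1 + 10/33 = 43/33
  11 + 33/43 = 506/43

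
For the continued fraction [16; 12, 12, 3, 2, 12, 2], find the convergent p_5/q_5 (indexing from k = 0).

Using pₖ = aₖpₖ₋₁ + pₖ₋₂, qₖ = aₖqₖ₋₁ + qₖ₋₂ (with p₋₁=1, p₋₂=0, q₋₁=0, q₋₂=1):
  k=0: a=16, p=16, q=1
  k=1: a=12, p=193, q=12
  k=2: a=12, p=2332, q=145
  k=3: a=3, p=7189, q=447
  k=4: a=2, p=16710, q=1039
  k=5: a=12, p=207709, q=12915

207709/12915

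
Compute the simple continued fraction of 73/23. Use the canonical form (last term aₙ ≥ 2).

73 = 3×23 + 4
23 = 5×4 + 3
4 = 1×3 + 1
3 = 3×1 + 0  (stop)
So 73/23 = [3; 5, 1, 3].

[3; 5, 1, 3]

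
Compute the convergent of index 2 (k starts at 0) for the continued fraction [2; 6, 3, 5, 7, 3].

Using pₖ = aₖpₖ₋₁ + pₖ₋₂, qₖ = aₖqₖ₋₁ + qₖ₋₂ (with p₋₁=1, p₋₂=0, q₋₁=0, q₋₂=1):
  k=0: a=2, p=2, q=1
  k=1: a=6, p=13, q=6
  k=2: a=3, p=41, q=19

41/19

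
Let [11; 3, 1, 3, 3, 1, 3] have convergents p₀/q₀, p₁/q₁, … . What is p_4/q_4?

Using pₖ = aₖpₖ₋₁ + pₖ₋₂, qₖ = aₖqₖ₋₁ + qₖ₋₂ (with p₋₁=1, p₋₂=0, q₋₁=0, q₋₂=1):
  k=0: a=11, p=11, q=1
  k=1: a=3, p=34, q=3
  k=2: a=1, p=45, q=4
  k=3: a=3, p=169, q=15
  k=4: a=3, p=552, q=49

552/49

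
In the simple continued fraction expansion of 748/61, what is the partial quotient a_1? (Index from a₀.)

748 = 12·61 + 16   →  a_0 = 12
61 = 3·16 + 13   →  a_1 = 3

3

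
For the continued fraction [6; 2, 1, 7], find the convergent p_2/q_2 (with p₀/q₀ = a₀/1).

Using pₖ = aₖpₖ₋₁ + pₖ₋₂, qₖ = aₖqₖ₋₁ + qₖ₋₂ (with p₋₁=1, p₋₂=0, q₋₁=0, q₋₂=1):
  k=0: a=6, p=6, q=1
  k=1: a=2, p=13, q=2
  k=2: a=1, p=19, q=3

19/3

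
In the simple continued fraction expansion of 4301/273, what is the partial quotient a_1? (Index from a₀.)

1

4301 = 15·273 + 206   →  a_0 = 15
273 = 1·206 + 67   →  a_1 = 1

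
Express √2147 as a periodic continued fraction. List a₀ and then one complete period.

[46; 2, 1, 45, 1, 2, 92]

a₀ = ⌊√2147⌋ = 46.
With m₀=0, d₀=1 and mₖ₊₁ = dₖaₖ − mₖ, dₖ₊₁ = (n − mₖ₊₁²)/dₖ, aₖ₊₁ = ⌊(a₀+mₖ₊₁)/dₖ₊₁⌋:
  k=1: m=46, d=31, a=2
  k=2: m=16, d=61, a=1
  k=3: m=45, d=2, a=45
  k=4: m=45, d=61, a=1
  k=5: m=16, d=31, a=2
  k=6: m=46, d=1, a=92
d=1 and a=2a₀=92 at k=6, so the next step gives (m, d) = (46, 31) again — its k=1 value — and the period has length 6.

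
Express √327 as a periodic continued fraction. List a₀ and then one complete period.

a₀ = ⌊√327⌋ = 18.
With m₀=0, d₀=1 and mₖ₊₁ = dₖaₖ − mₖ, dₖ₊₁ = (n − mₖ₊₁²)/dₖ, aₖ₊₁ = ⌊(a₀+mₖ₊₁)/dₖ₊₁⌋:
  k=1: m=18, d=3, a=12
  k=2: m=18, d=1, a=36
d=1 and a=2a₀=36 at k=2, so the next step gives (m, d) = (18, 3) again — its k=1 value — and the period has length 2.

[18; 12, 36]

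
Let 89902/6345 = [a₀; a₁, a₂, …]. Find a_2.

1

89902 = 14·6345 + 1072   →  a_0 = 14
6345 = 5·1072 + 985   →  a_1 = 5
1072 = 1·985 + 87   →  a_2 = 1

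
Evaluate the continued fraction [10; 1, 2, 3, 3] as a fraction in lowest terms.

353/33

Fold from the inside: start with 3/1.
  3 + 1/3 = 10/3
  2 + 3/10 = 23/10
  1 + 10/23 = 33/23
  10 + 23/33 = 353/33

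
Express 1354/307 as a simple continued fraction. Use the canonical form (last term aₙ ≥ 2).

1354 = 4×307 + 126
307 = 2×126 + 55
126 = 2×55 + 16
55 = 3×16 + 7
16 = 2×7 + 2
7 = 3×2 + 1
2 = 2×1 + 0  (stop)
So 1354/307 = [4; 2, 2, 3, 2, 3, 2].

[4; 2, 2, 3, 2, 3, 2]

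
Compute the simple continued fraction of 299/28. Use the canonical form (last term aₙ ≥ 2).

[10; 1, 2, 9]

299 = 10·28 + 19
28 = 1·19 + 9
19 = 2·9 + 1
9 = 9·1 + 0  (stop)
So 299/28 = [10; 1, 2, 9].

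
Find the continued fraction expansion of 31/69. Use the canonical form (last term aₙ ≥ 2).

[0; 2, 4, 2, 3]

31 = 0×69 + 31
69 = 2×31 + 7
31 = 4×7 + 3
7 = 2×3 + 1
3 = 3×1 + 0  (stop)
So 31/69 = [0; 2, 4, 2, 3].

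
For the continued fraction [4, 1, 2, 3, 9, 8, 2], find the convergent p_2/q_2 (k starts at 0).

14/3

Using pₖ = aₖpₖ₋₁ + pₖ₋₂, qₖ = aₖqₖ₋₁ + qₖ₋₂ (with p₋₁=1, p₋₂=0, q₋₁=0, q₋₂=1):
  k=0: a=4, p=4, q=1
  k=1: a=1, p=5, q=1
  k=2: a=2, p=14, q=3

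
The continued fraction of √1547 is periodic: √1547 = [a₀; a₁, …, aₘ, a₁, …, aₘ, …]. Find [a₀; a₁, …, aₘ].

a₀ = ⌊√1547⌋ = 39.

[39; 3, 78]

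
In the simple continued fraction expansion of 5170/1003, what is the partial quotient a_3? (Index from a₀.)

5170 = 5·1003 + 155   →  a_0 = 5
1003 = 6·155 + 73   →  a_1 = 6
155 = 2·73 + 9   →  a_2 = 2
73 = 8·9 + 1   →  a_3 = 8

8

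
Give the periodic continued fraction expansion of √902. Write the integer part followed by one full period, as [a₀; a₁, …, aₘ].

a₀ = ⌊√902⌋ = 30.

[30; 30, 60]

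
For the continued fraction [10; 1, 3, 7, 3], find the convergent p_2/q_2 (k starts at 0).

43/4

Using pₖ = aₖpₖ₋₁ + pₖ₋₂, qₖ = aₖqₖ₋₁ + qₖ₋₂ (with p₋₁=1, p₋₂=0, q₋₁=0, q₋₂=1):
  k=0: a=10, p=10, q=1
  k=1: a=1, p=11, q=1
  k=2: a=3, p=43, q=4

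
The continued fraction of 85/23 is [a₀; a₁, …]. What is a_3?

85 = 3·23 + 16   →  a_0 = 3
23 = 1·16 + 7   →  a_1 = 1
16 = 2·7 + 2   →  a_2 = 2
7 = 3·2 + 1   →  a_3 = 3

3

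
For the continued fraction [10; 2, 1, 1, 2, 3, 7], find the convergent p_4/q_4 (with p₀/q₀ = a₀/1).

135/13

Using pₖ = aₖpₖ₋₁ + pₖ₋₂, qₖ = aₖqₖ₋₁ + qₖ₋₂ (with p₋₁=1, p₋₂=0, q₋₁=0, q₋₂=1):
  k=0: a=10, p=10, q=1
  k=1: a=2, p=21, q=2
  k=2: a=1, p=31, q=3
  k=3: a=1, p=52, q=5
  k=4: a=2, p=135, q=13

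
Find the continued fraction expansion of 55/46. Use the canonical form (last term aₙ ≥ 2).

[1; 5, 9]

55 = 1*46 + 9
46 = 5*9 + 1
9 = 9*1 + 0  (stop)
So 55/46 = [1; 5, 9].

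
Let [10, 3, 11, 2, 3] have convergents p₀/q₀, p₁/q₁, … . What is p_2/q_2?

Using pₖ = aₖpₖ₋₁ + pₖ₋₂, qₖ = aₖqₖ₋₁ + qₖ₋₂ (with p₋₁=1, p₋₂=0, q₋₁=0, q₋₂=1):
  k=0: a=10, p=10, q=1
  k=1: a=3, p=31, q=3
  k=2: a=11, p=351, q=34

351/34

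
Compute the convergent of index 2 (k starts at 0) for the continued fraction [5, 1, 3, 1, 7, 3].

Using pₖ = aₖpₖ₋₁ + pₖ₋₂, qₖ = aₖqₖ₋₁ + qₖ₋₂ (with p₋₁=1, p₋₂=0, q₋₁=0, q₋₂=1):
  k=0: a=5, p=5, q=1
  k=1: a=1, p=6, q=1
  k=2: a=3, p=23, q=4

23/4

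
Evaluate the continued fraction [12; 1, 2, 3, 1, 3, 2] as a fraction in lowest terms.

Fold from the inside: start with 2/1.
  3 + 1/2 = 7/2
  1 + 2/7 = 9/7
  3 + 7/9 = 34/9
  2 + 9/34 = 77/34
  1 + 34/77 = 111/77
  12 + 77/111 = 1409/111

1409/111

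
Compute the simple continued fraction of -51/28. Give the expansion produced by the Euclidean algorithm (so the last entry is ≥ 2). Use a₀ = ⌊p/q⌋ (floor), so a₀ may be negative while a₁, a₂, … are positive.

-51 = -2·28 + 5
28 = 5·5 + 3
5 = 1·3 + 2
3 = 1·2 + 1
2 = 2·1 + 0  (stop)
So -51/28 = [-2; 5, 1, 1, 2].

[-2; 5, 1, 1, 2]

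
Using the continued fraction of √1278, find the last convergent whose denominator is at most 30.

√1278 = [35; 1, 2, 1, 70, …] (period length 4).
Convergents:
  p_0/q_0 = 35/1
  p_1/q_1 = 36/1
  p_2/q_2 = 107/3
  p_3/q_3 = 143/4
  p_4/q_4 = 10117/283
q_3 = 4 ≤ 30 < 283 = q_4, so the answer is 143/4.

143/4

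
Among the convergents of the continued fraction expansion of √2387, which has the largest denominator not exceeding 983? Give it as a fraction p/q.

√2387 = [48; 1, 5, 1, 96, …] (period length 4).
Convergents:
  p_0/q_0 = 48/1
  p_1/q_1 = 49/1
  p_2/q_2 = 293/6
  p_3/q_3 = 342/7
  p_4/q_4 = 33125/678
  p_5/q_5 = 33467/685
  p_6/q_6 = 200460/4103
q_5 = 685 ≤ 983 < 4103 = q_6, so the answer is 33467/685.

33467/685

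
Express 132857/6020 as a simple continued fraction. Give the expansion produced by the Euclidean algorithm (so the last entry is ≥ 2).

132857 = 22×6020 + 417
6020 = 14×417 + 182
417 = 2×182 + 53
182 = 3×53 + 23
53 = 2×23 + 7
23 = 3×7 + 2
7 = 3×2 + 1
2 = 2×1 + 0  (stop)
So 132857/6020 = [22; 14, 2, 3, 2, 3, 3, 2].

[22; 14, 2, 3, 2, 3, 3, 2]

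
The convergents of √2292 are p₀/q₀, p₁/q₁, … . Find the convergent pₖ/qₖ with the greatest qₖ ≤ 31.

√2292 = [47; 1, 6, 1, 94, …] (period length 4).
Convergents:
  p_0/q_0 = 47/1
  p_1/q_1 = 48/1
  p_2/q_2 = 335/7
  p_3/q_3 = 383/8
  p_4/q_4 = 36337/759
q_3 = 8 ≤ 31 < 759 = q_4, so the answer is 383/8.

383/8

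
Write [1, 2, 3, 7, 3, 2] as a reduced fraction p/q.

531/371

Fold from the inside: start with 2/1.
  3 + 1/2 = 7/2
  7 + 2/7 = 51/7
  3 + 7/51 = 160/51
  2 + 51/160 = 371/160
  1 + 160/371 = 531/371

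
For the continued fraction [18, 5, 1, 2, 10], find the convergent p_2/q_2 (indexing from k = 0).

Using pₖ = aₖpₖ₋₁ + pₖ₋₂, qₖ = aₖqₖ₋₁ + qₖ₋₂ (with p₋₁=1, p₋₂=0, q₋₁=0, q₋₂=1):
  k=0: a=18, p=18, q=1
  k=1: a=5, p=91, q=5
  k=2: a=1, p=109, q=6

109/6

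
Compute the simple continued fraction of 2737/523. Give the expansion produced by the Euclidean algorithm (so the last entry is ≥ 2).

2737 = 5·523 + 122
523 = 4·122 + 35
122 = 3·35 + 17
35 = 2·17 + 1
17 = 17·1 + 0  (stop)
So 2737/523 = [5; 4, 3, 2, 17].

[5; 4, 3, 2, 17]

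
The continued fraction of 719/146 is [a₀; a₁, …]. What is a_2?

12

719 = 4·146 + 135   →  a_0 = 4
146 = 1·135 + 11   →  a_1 = 1
135 = 12·11 + 3   →  a_2 = 12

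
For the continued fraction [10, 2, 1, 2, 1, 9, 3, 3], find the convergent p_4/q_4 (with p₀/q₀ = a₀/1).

114/11

Using pₖ = aₖpₖ₋₁ + pₖ₋₂, qₖ = aₖqₖ₋₁ + qₖ₋₂ (with p₋₁=1, p₋₂=0, q₋₁=0, q₋₂=1):
  k=0: a=10, p=10, q=1
  k=1: a=2, p=21, q=2
  k=2: a=1, p=31, q=3
  k=3: a=2, p=83, q=8
  k=4: a=1, p=114, q=11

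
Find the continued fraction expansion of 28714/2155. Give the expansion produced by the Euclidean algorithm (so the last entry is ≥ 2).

28714 = 13×2155 + 699
2155 = 3×699 + 58
699 = 12×58 + 3
58 = 19×3 + 1
3 = 3×1 + 0  (stop)
So 28714/2155 = [13; 3, 12, 19, 3].

[13; 3, 12, 19, 3]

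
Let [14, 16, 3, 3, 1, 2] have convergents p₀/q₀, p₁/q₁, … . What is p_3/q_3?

2292/163

Using pₖ = aₖpₖ₋₁ + pₖ₋₂, qₖ = aₖqₖ₋₁ + qₖ₋₂ (with p₋₁=1, p₋₂=0, q₋₁=0, q₋₂=1):
  k=0: a=14, p=14, q=1
  k=1: a=16, p=225, q=16
  k=2: a=3, p=689, q=49
  k=3: a=3, p=2292, q=163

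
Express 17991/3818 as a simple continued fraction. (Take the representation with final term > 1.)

[4; 1, 2, 2, 9, 7, 8]

17991 = 4*3818 + 2719
3818 = 1*2719 + 1099
2719 = 2*1099 + 521
1099 = 2*521 + 57
521 = 9*57 + 8
57 = 7*8 + 1
8 = 8*1 + 0  (stop)
So 17991/3818 = [4; 1, 2, 2, 9, 7, 8].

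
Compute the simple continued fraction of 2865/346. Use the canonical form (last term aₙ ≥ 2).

[8; 3, 1, 1, 3, 4, 3]

2865 = 8·346 + 97
346 = 3·97 + 55
97 = 1·55 + 42
55 = 1·42 + 13
42 = 3·13 + 3
13 = 4·3 + 1
3 = 3·1 + 0  (stop)
So 2865/346 = [8; 3, 1, 1, 3, 4, 3].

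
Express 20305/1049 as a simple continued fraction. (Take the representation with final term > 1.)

[19; 2, 1, 4, 8, 9]

20305 = 19·1049 + 374
1049 = 2·374 + 301
374 = 1·301 + 73
301 = 4·73 + 9
73 = 8·9 + 1
9 = 9·1 + 0  (stop)
So 20305/1049 = [19; 2, 1, 4, 8, 9].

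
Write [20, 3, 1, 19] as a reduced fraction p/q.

1600/79

Fold from the inside: start with 19/1.
  1 + 1/19 = 20/19
  3 + 19/20 = 79/20
  20 + 20/79 = 1600/79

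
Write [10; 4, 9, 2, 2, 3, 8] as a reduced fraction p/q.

Using pₖ = aₖpₖ₋₁ + pₖ₋₂ and qₖ = aₖqₖ₋₁ + qₖ₋₂:
  k=0: a=10, p=10, q=1
  k=1: a=4, p=41, q=4
  k=2: a=9, p=379, q=37
  k=3: a=2, p=799, q=78
  k=4: a=2, p=1977, q=193
  k=5: a=3, p=6730, q=657
  k=6: a=8, p=55817, q=5449

55817/5449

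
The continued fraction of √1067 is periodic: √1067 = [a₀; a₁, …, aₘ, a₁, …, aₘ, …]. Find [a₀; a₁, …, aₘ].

[32; 1, 1, 1, 64]

a₀ = ⌊√1067⌋ = 32.
With m₀=0, d₀=1 and mₖ₊₁ = dₖaₖ − mₖ, dₖ₊₁ = (n − mₖ₊₁²)/dₖ, aₖ₊₁ = ⌊(a₀+mₖ₊₁)/dₖ₊₁⌋:
  k=1: m=32, d=43, a=1
  k=2: m=11, d=22, a=1
  k=3: m=11, d=43, a=1
  k=4: m=32, d=1, a=64
d=1 and a=2a₀=64 at k=4, so the next step gives (m, d) = (32, 43) again — its k=1 value — and the period has length 4.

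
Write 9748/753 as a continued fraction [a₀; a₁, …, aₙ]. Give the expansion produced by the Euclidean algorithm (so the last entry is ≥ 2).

[12; 1, 17, 2, 1, 2, 1, 3]

9748 = 12×753 + 712
753 = 1×712 + 41
712 = 17×41 + 15
41 = 2×15 + 11
15 = 1×11 + 4
11 = 2×4 + 3
4 = 1×3 + 1
3 = 3×1 + 0  (stop)
So 9748/753 = [12; 1, 17, 2, 1, 2, 1, 3].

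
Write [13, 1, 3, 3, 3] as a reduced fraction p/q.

Using pₖ = aₖpₖ₋₁ + pₖ₋₂ and qₖ = aₖqₖ₋₁ + qₖ₋₂:
  k=0: a=13, p=13, q=1
  k=1: a=1, p=14, q=1
  k=2: a=3, p=55, q=4
  k=3: a=3, p=179, q=13
  k=4: a=3, p=592, q=43

592/43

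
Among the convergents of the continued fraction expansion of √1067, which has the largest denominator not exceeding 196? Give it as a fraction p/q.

6337/194

√1067 = [32; 1, 1, 1, 64, …] (period length 4).
Convergents:
  p_0/q_0 = 32/1
  p_1/q_1 = 33/1
  p_2/q_2 = 65/2
  p_3/q_3 = 98/3
  p_4/q_4 = 6337/194
  p_5/q_5 = 6435/197
q_4 = 194 ≤ 196 < 197 = q_5, so the answer is 6337/194.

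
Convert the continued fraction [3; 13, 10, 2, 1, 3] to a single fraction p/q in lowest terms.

4593/1493

Fold from the inside: start with 3/1.
  1 + 1/3 = 4/3
  2 + 3/4 = 11/4
  10 + 4/11 = 114/11
  13 + 11/114 = 1493/114
  3 + 114/1493 = 4593/1493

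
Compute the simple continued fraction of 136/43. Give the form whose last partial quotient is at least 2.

136 = 3×43 + 7
43 = 6×7 + 1
7 = 7×1 + 0  (stop)
So 136/43 = [3; 6, 7].

[3; 6, 7]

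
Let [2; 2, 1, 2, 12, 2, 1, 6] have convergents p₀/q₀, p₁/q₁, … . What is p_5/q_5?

489/206

Using pₖ = aₖpₖ₋₁ + pₖ₋₂, qₖ = aₖqₖ₋₁ + qₖ₋₂ (with p₋₁=1, p₋₂=0, q₋₁=0, q₋₂=1):
  k=0: a=2, p=2, q=1
  k=1: a=2, p=5, q=2
  k=2: a=1, p=7, q=3
  k=3: a=2, p=19, q=8
  k=4: a=12, p=235, q=99
  k=5: a=2, p=489, q=206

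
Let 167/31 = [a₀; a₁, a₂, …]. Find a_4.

2

167 = 5·31 + 12   →  a_0 = 5
31 = 2·12 + 7   →  a_1 = 2
12 = 1·7 + 5   →  a_2 = 1
7 = 1·5 + 2   →  a_3 = 1
5 = 2·2 + 1   →  a_4 = 2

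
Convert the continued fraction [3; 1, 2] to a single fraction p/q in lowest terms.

11/3

Fold from the inside: start with 2/1.
  1 + 1/2 = 3/2
  3 + 2/3 = 11/3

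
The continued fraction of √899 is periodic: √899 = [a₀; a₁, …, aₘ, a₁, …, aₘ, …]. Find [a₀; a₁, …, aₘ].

[29; 1, 58]

a₀ = ⌊√899⌋ = 29.
With m₀=0, d₀=1 and mₖ₊₁ = dₖaₖ − mₖ, dₖ₊₁ = (n − mₖ₊₁²)/dₖ, aₖ₊₁ = ⌊(a₀+mₖ₊₁)/dₖ₊₁⌋:
  k=1: m=29, d=58, a=1
  k=2: m=29, d=1, a=58
d=1 and a=2a₀=58 at k=2, so the next step gives (m, d) = (29, 58) again — its k=1 value — and the period has length 2.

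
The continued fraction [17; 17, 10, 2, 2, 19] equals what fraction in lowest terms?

Fold from the inside: start with 19/1.
  2 + 1/19 = 39/19
  2 + 19/39 = 97/39
  10 + 39/97 = 1009/97
  17 + 97/1009 = 17250/1009
  17 + 1009/17250 = 294259/17250

294259/17250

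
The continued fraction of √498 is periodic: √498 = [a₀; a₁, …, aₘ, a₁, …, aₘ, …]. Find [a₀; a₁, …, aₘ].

a₀ = ⌊√498⌋ = 22.
With m₀=0, d₀=1 and mₖ₊₁ = dₖaₖ − mₖ, dₖ₊₁ = (n − mₖ₊₁²)/dₖ, aₖ₊₁ = ⌊(a₀+mₖ₊₁)/dₖ₊₁⌋:
  k=1: m=22, d=14, a=3
  k=2: m=20, d=7, a=6
  k=3: m=22, d=2, a=22
  k=4: m=22, d=7, a=6
  k=5: m=20, d=14, a=3
  k=6: m=22, d=1, a=44
d=1 and a=2a₀=44 at k=6, so the next step gives (m, d) = (22, 14) again — its k=1 value — and the period has length 6.

[22; 3, 6, 22, 6, 3, 44]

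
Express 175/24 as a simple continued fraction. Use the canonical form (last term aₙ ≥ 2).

175 = 7*24 + 7
24 = 3*7 + 3
7 = 2*3 + 1
3 = 3*1 + 0  (stop)
So 175/24 = [7; 3, 2, 3].

[7; 3, 2, 3]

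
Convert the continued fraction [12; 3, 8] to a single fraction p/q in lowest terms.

308/25

Using pₖ = aₖpₖ₋₁ + pₖ₋₂ and qₖ = aₖqₖ₋₁ + qₖ₋₂:
  k=0: a=12, p=12, q=1
  k=1: a=3, p=37, q=3
  k=2: a=8, p=308, q=25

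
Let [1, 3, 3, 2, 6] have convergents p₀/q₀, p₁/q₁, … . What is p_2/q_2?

Using pₖ = aₖpₖ₋₁ + pₖ₋₂, qₖ = aₖqₖ₋₁ + qₖ₋₂ (with p₋₁=1, p₋₂=0, q₋₁=0, q₋₂=1):
  k=0: a=1, p=1, q=1
  k=1: a=3, p=4, q=3
  k=2: a=3, p=13, q=10

13/10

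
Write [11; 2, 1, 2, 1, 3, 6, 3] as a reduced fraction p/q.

Using pₖ = aₖpₖ₋₁ + pₖ₋₂ and qₖ = aₖqₖ₋₁ + qₖ₋₂:
  k=0: a=11, p=11, q=1
  k=1: a=2, p=23, q=2
  k=2: a=1, p=34, q=3
  k=3: a=2, p=91, q=8
  k=4: a=1, p=125, q=11
  k=5: a=3, p=466, q=41
  k=6: a=6, p=2921, q=257
  k=7: a=3, p=9229, q=812

9229/812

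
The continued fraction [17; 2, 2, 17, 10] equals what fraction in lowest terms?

Using pₖ = aₖpₖ₋₁ + pₖ₋₂ and qₖ = aₖqₖ₋₁ + qₖ₋₂:
  k=0: a=17, p=17, q=1
  k=1: a=2, p=35, q=2
  k=2: a=2, p=87, q=5
  k=3: a=17, p=1514, q=87
  k=4: a=10, p=15227, q=875

15227/875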